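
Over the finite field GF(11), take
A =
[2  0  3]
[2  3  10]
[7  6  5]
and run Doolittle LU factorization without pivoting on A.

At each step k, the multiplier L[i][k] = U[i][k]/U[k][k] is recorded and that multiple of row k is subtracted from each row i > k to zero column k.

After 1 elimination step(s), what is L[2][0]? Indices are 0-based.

[col 0] pivot 2
  R1 -= 1*R0 → (0, 3, 7)  (L[1][0] := 1)
  R2 -= 9*R0 → (0, 6, 0)  (L[2][0] := 9)

L[2][0] = 9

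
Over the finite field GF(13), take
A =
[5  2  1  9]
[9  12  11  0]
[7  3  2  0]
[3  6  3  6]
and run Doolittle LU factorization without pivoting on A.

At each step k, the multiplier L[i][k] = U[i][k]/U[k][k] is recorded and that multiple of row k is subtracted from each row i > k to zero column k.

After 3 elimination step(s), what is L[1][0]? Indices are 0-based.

L[1][0] = 7

Step 1: pivot at (0,0) is 5.
  row1 ← row1 − (7)·row0  ⇒  L[1][0]=7, U row1=(0, 11, 4, 2)
  row2 ← row2 − (4)·row0  ⇒  L[2][0]=4, U row2=(0, 8, 11, 3)
  row3 ← row3 − (11)·row0  ⇒  L[3][0]=11, U row3=(0, 10, 5, 11)
Step 2: pivot at (1,1) is 11.
  row2 ← row2 − (9)·row1  ⇒  L[2][1]=9, U row2=(0, 0, 1, 11)
  row3 ← row3 − (8)·row1  ⇒  L[3][1]=8, U row3=(0, 0, 12, 8)
Step 3: pivot at (2,2) is 1.
  row3 ← row3 − (12)·row2  ⇒  L[3][2]=12, U row3=(0, 0, 0, 6)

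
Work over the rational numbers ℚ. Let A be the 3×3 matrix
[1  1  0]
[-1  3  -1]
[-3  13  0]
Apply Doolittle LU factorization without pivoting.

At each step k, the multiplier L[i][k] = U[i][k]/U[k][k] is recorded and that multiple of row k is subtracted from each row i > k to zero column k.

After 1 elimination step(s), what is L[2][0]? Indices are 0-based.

Step 1: pivot at (0,0) is 1.
  row1 ← row1 − (-1)·row0  ⇒  L[1][0]=-1, U row1=(0, 4, -1)
  row2 ← row2 − (-3)·row0  ⇒  L[2][0]=-3, U row2=(0, 16, 0)

L[2][0] = -3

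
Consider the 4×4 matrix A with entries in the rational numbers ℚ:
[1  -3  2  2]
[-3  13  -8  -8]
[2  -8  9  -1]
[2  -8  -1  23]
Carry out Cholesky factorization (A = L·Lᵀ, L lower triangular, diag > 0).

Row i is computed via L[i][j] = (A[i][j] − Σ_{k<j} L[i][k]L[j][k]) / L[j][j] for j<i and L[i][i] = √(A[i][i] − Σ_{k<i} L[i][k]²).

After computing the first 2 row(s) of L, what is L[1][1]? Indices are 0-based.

Step 1: L[0][0] = √(1) = 1.
  L[1][0] = (-3) / L[0][0] = -3.
Step 2: L[1][1] = √(4) = 2.

L[1][1] = 2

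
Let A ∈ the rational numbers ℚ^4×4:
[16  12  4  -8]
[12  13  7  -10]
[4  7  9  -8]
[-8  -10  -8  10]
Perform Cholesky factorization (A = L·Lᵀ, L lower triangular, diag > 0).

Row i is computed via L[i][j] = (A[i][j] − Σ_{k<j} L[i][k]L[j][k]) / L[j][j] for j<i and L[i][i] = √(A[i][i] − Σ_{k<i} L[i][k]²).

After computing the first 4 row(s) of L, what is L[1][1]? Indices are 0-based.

Step 1: L[0][0] = √(16) = 4.
  L[1][0] = (12) / L[0][0] = 3.
Step 2: L[1][1] = √(4) = 2.
  L[2][0] = (4) / L[0][0] = 1.
  L[2][1] = (4) / L[1][1] = 2.
Step 3: L[2][2] = √(4) = 2.
  L[3][0] = (-8) / L[0][0] = -2.
  L[3][1] = (-4) / L[1][1] = -2.
  L[3][2] = (-2) / L[2][2] = -1.
Step 4: L[3][3] = √(1) = 1.

L[1][1] = 2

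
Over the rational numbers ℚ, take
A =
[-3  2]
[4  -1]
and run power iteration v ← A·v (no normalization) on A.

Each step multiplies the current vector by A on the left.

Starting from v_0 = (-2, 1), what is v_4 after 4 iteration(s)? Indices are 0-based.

v_0 = (-2, 1).
v_1 = A·v_0 = (8, -9).
v_2 = A·v_1 = (-42, 41).
v_3 = A·v_2 = (208, -209).
v_4 = A·v_3 = (-1042, 1041).

v_4 = (-1042, 1041)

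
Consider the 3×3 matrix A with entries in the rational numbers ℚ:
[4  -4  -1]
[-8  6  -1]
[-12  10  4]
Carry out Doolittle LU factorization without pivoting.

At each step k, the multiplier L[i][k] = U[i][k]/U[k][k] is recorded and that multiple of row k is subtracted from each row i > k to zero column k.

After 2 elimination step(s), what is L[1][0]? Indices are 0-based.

Step 1: pivot at (0,0) is 4.
  row1 ← row1 − (-2)·row0  ⇒  L[1][0]=-2, U row1=(0, -2, -3)
  row2 ← row2 − (-3)·row0  ⇒  L[2][0]=-3, U row2=(0, -2, 1)
Step 2: pivot at (1,1) is -2.
  row2 ← row2 − (1)·row1  ⇒  L[2][1]=1, U row2=(0, 0, 4)

L[1][0] = -2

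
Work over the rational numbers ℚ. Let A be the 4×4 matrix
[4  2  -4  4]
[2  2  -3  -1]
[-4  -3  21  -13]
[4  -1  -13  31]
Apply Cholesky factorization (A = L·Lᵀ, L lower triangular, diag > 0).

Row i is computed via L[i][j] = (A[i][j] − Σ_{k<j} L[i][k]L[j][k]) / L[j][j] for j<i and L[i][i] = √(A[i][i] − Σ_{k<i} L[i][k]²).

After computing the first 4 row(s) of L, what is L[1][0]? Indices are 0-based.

Step 1: L[0][0] = √(4) = 2.
  L[1][0] = (2) / L[0][0] = 1.
Step 2: L[1][1] = √(1) = 1.
  L[2][0] = (-4) / L[0][0] = -2.
  L[2][1] = (-1) / L[1][1] = -1.
Step 3: L[2][2] = √(16) = 4.
  L[3][0] = (4) / L[0][0] = 2.
  L[3][1] = (-3) / L[1][1] = -3.
  L[3][2] = (-12) / L[2][2] = -3.
Step 4: L[3][3] = √(9) = 3.

L[1][0] = 1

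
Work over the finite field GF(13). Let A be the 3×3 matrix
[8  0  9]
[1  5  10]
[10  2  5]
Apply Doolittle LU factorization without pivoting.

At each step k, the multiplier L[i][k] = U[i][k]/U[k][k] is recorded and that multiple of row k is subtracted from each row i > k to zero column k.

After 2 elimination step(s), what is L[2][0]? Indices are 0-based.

L[2][0] = 11

Step 1: pivot at (0,0) is 8.
  row1 ← row1 − (5)·row0  ⇒  L[1][0]=5, U row1=(0, 5, 4)
  row2 ← row2 − (11)·row0  ⇒  L[2][0]=11, U row2=(0, 2, 10)
Step 2: pivot at (1,1) is 5.
  row2 ← row2 − (3)·row1  ⇒  L[2][1]=3, U row2=(0, 0, 11)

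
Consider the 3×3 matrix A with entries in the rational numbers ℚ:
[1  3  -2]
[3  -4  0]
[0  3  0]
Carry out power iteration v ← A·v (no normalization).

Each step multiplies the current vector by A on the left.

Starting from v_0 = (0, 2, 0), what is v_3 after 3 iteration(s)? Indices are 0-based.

v_0 = (0, 2, 0).
v_1 = A·v_0 = (6, -8, 6).
v_2 = A·v_1 = (-30, 50, -24).
v_3 = A·v_2 = (168, -290, 150).

v_3 = (168, -290, 150)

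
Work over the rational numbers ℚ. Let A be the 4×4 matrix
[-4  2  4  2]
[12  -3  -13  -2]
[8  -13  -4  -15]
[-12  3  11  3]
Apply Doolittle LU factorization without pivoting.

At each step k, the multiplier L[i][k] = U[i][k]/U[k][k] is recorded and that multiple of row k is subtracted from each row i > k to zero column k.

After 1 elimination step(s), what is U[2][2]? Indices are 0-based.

U[2][2] = 4

k=0: U[0][0]=-4
  eliminate (1,0): mult=-3, new row 1: (0, 3, -1, 4); set L[1][0]=-3
  eliminate (2,0): mult=-2, new row 2: (0, -9, 4, -11); set L[2][0]=-2
  eliminate (3,0): mult=3, new row 3: (0, -3, -1, -3); set L[3][0]=3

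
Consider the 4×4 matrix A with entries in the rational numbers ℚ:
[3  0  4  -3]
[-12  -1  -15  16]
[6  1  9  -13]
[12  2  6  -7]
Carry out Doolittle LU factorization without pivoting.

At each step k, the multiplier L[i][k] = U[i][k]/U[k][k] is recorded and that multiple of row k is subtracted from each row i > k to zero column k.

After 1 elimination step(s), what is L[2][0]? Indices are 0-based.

L[2][0] = 2

Step 1: pivot at (0,0) is 3.
  row1 ← row1 − (-4)·row0  ⇒  L[1][0]=-4, U row1=(0, -1, 1, 4)
  row2 ← row2 − (2)·row0  ⇒  L[2][0]=2, U row2=(0, 1, 1, -7)
  row3 ← row3 − (4)·row0  ⇒  L[3][0]=4, U row3=(0, 2, -10, 5)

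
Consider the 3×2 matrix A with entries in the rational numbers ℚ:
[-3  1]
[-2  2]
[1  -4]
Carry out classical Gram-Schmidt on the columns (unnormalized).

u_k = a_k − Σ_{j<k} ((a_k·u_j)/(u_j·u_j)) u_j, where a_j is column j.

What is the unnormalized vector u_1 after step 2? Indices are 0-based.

u_1 = (-19/14, 3/7, -45/14)

Step 1: u_0 = a_0 = (-3, -2, 1).
Step 2: u_1 = a_1 − (-11/14)·u_0 = (-19/14, 3/7, -45/14).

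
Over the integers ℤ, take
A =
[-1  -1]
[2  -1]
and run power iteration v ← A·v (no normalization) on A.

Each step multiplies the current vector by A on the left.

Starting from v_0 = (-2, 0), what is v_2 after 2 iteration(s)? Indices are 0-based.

v_2 = (2, 8)

v_0 = (-2, 0).
v_1 = A·v_0 = (2, -4).
v_2 = A·v_1 = (2, 8).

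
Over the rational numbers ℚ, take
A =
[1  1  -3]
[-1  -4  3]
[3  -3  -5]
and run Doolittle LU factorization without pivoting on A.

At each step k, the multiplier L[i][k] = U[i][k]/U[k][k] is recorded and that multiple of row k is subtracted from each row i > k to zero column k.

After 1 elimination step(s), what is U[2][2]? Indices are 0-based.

[col 0] pivot 1
  R1 -= -1*R0 → (0, -3, 0)  (L[1][0] := -1)
  R2 -= 3*R0 → (0, -6, 4)  (L[2][0] := 3)

U[2][2] = 4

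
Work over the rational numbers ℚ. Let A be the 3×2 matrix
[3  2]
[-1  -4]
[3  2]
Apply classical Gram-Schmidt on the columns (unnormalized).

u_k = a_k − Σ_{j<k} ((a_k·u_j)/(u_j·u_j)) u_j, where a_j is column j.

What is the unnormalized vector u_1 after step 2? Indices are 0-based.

u_1 = (-10/19, -60/19, -10/19)

Step 1: u_0 = a_0 = (3, -1, 3).
Step 2: u_1 = a_1 − (16/19)·u_0 = (-10/19, -60/19, -10/19).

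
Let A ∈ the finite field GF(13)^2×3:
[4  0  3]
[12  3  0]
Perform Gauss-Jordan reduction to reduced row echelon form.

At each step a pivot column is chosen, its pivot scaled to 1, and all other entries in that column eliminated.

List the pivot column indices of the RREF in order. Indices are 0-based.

pivot columns: 0, 1

[1] R0 /= 4  ⇒  (1, 0, 4)
     R1 -= 12·R0  ⇒  (0, 3, 4)
[2] R1 /= 3  ⇒  (0, 1, 10)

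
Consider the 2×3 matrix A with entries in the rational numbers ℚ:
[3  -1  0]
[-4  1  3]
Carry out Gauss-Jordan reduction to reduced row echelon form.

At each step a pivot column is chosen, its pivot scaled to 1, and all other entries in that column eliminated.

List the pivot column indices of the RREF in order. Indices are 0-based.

pivot columns: 0, 1

[1] R0 /= 3  ⇒  (1, -1/3, 0)
     R1 -= -4·R0  ⇒  (0, -1/3, 3)
[2] R1 /= -1/3  ⇒  (0, 1, -9)
     R0 -= -1/3·R1  ⇒  (1, 0, -3)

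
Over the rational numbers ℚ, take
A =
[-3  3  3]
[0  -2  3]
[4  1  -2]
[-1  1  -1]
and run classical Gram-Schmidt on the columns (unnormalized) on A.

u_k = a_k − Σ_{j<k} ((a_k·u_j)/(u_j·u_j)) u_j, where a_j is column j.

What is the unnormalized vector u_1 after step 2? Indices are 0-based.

Step 1: u_0 = a_0 = (-3, 0, 4, -1).
Step 2: u_1 = a_1 − (-3/13)·u_0 = (30/13, -2, 25/13, 10/13).

u_1 = (30/13, -2, 25/13, 10/13)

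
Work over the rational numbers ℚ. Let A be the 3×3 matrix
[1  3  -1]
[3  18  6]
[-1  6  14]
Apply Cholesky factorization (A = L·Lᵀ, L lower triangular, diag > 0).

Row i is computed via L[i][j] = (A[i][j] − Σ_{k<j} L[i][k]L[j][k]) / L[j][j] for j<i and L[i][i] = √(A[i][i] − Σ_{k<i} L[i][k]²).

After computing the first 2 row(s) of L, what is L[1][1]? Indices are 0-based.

Step 1: L[0][0] = √(1) = 1.
  L[1][0] = (3) / L[0][0] = 3.
Step 2: L[1][1] = √(9) = 3.

L[1][1] = 3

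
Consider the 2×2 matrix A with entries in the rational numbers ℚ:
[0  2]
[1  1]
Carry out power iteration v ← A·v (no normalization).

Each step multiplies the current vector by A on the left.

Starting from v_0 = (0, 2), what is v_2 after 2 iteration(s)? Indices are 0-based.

v_0 = (0, 2).
v_1 = A·v_0 = (4, 2).
v_2 = A·v_1 = (4, 6).

v_2 = (4, 6)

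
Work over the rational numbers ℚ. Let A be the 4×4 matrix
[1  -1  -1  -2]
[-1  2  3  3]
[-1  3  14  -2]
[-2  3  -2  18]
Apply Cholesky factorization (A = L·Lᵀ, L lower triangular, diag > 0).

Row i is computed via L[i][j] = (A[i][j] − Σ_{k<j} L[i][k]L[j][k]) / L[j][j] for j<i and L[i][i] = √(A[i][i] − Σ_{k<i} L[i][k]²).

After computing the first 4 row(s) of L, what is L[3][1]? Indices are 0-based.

Step 1: L[0][0] = √(1) = 1.
  L[1][0] = (-1) / L[0][0] = -1.
Step 2: L[1][1] = √(1) = 1.
  L[2][0] = (-1) / L[0][0] = -1.
  L[2][1] = (2) / L[1][1] = 2.
Step 3: L[2][2] = √(9) = 3.
  L[3][0] = (-2) / L[0][0] = -2.
  L[3][1] = (1) / L[1][1] = 1.
  L[3][2] = (-6) / L[2][2] = -2.
Step 4: L[3][3] = √(9) = 3.

L[3][1] = 1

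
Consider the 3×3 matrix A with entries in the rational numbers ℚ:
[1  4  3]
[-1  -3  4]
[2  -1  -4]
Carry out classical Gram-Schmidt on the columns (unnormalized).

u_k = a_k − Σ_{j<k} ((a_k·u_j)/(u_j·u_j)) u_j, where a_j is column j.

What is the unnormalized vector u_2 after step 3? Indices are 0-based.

Step 1: u_0 = a_0 = (1, -1, 2).
Step 2: u_1 = a_1 − (5/6)·u_0 = (19/6, -13/6, -8/3).
Step 3: u_2 = a_2 − (-3/2)·u_0 − (69/131)·u_1 = (371/131, 477/131, 53/131).

u_2 = (371/131, 477/131, 53/131)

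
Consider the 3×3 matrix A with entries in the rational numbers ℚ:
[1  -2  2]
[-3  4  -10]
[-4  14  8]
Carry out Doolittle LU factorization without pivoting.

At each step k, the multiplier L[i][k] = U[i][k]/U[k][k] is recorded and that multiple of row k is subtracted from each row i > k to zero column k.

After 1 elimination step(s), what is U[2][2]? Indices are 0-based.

Step 1: pivot at (0,0) is 1.
  row1 ← row1 − (-3)·row0  ⇒  L[1][0]=-3, U row1=(0, -2, -4)
  row2 ← row2 − (-4)·row0  ⇒  L[2][0]=-4, U row2=(0, 6, 16)

U[2][2] = 16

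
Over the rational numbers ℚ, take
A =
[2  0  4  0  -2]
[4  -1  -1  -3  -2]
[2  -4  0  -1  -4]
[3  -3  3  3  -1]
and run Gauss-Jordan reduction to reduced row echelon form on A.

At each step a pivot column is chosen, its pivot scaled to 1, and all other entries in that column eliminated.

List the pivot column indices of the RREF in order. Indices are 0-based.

step 1: normalize row 0 (÷2) = (1, 0, 2, 0, -1)
  row 1: subtract 4×row0 = (0, -1, -9, -3, 2)
  row 2: subtract 2×row0 = (0, -4, -4, -1, -2)
  row 3: subtract 3×row0 = (0, -3, -3, 3, 2)
step 2: normalize row 1 (÷-1) = (0, 1, 9, 3, -2)
  row 2: subtract -4×row1 = (0, 0, 32, 11, -10)
  row 3: subtract -3×row1 = (0, 0, 24, 12, -4)
step 3: normalize row 2 (÷32) = (0, 0, 1, 11/32, -5/16)
  row 0: subtract 2×row2 = (1, 0, 0, -11/16, -3/8)
  row 1: subtract 9×row2 = (0, 1, 0, -3/32, 13/16)
  row 3: subtract 24×row2 = (0, 0, 0, 15/4, 7/2)
step 4: normalize row 3 (÷15/4) = (0, 0, 0, 1, 14/15)
  row 0: subtract -11/16×row3 = (1, 0, 0, 0, 4/15)
  row 1: subtract -3/32×row3 = (0, 1, 0, 0, 9/10)
  row 2: subtract 11/32×row3 = (0, 0, 1, 0, -19/30)

pivot columns: 0, 1, 2, 3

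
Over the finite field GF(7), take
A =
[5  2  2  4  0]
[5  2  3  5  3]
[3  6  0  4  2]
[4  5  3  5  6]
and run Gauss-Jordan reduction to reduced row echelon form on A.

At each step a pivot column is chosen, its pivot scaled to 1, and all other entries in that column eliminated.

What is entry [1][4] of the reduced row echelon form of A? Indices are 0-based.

M[1][4] = 0

[1] R0 /= 5  ⇒  (1, 6, 6, 5, 0)
     R1 -= 5·R0  ⇒  (0, 0, 1, 1, 3)
     R2 -= 3·R0  ⇒  (0, 2, 3, 3, 2)
     R3 -= 4·R0  ⇒  (0, 2, 0, 6, 6)
[2] R1 <-> R2
[2] R1 /= 2  ⇒  (0, 1, 5, 5, 1)
     R0 -= 6·R1  ⇒  (1, 0, 4, 3, 1)
     R3 -= 2·R1  ⇒  (0, 0, 4, 3, 4)
[3] R2 /= 1  ⇒  (0, 0, 1, 1, 3)
     R0 -= 4·R2  ⇒  (1, 0, 0, 6, 3)
     R1 -= 5·R2  ⇒  (0, 1, 0, 0, 0)
     R3 -= 4·R2  ⇒  (0, 0, 0, 6, 6)
[4] R3 /= 6  ⇒  (0, 0, 0, 1, 1)
     R0 -= 6·R3  ⇒  (1, 0, 0, 0, 4)
     R2 -= 1·R3  ⇒  (0, 0, 1, 0, 2)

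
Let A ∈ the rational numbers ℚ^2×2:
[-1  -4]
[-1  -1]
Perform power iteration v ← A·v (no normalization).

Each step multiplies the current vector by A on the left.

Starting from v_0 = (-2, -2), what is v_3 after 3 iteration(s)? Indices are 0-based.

v_0 = (-2, -2).
v_1 = A·v_0 = (10, 4).
v_2 = A·v_1 = (-26, -14).
v_3 = A·v_2 = (82, 40).

v_3 = (82, 40)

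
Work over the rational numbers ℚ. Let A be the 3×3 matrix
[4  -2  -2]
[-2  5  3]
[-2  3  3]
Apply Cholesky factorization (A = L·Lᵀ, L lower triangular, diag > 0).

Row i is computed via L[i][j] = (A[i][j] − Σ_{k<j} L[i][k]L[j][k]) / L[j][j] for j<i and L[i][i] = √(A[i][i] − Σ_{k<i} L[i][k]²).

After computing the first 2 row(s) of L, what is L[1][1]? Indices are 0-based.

L[1][1] = 2

Step 1: L[0][0] = √(4) = 2.
  L[1][0] = (-2) / L[0][0] = -1.
Step 2: L[1][1] = √(4) = 2.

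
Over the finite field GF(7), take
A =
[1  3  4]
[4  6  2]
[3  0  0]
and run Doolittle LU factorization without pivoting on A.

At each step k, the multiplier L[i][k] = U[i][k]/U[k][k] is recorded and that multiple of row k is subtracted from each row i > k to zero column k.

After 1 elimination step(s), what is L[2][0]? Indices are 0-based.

Step 1: pivot at (0,0) is 1.
  row1 ← row1 − (4)·row0  ⇒  L[1][0]=4, U row1=(0, 1, 0)
  row2 ← row2 − (3)·row0  ⇒  L[2][0]=3, U row2=(0, 5, 2)

L[2][0] = 3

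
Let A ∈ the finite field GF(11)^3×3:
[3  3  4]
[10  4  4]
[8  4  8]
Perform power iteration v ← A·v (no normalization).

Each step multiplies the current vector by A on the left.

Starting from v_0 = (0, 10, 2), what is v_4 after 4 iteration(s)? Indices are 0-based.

v_0 = (0, 10, 2).
v_1 = A·v_0 = (5, 4, 1).
v_2 = A·v_1 = (9, 4, 9).
v_3 = A·v_2 = (9, 10, 6).
v_4 = A·v_3 = (4, 0, 6).

v_4 = (4, 0, 6)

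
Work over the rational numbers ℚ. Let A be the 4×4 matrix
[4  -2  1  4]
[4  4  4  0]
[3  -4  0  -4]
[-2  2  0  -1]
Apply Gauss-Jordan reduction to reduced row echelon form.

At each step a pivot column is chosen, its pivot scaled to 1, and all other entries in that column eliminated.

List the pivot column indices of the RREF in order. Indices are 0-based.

pivot columns: 0, 1, 2, 3

[1] R0 /= 4  ⇒  (1, -1/2, 1/4, 1)
     R1 -= 4·R0  ⇒  (0, 6, 3, -4)
     R2 -= 3·R0  ⇒  (0, -5/2, -3/4, -7)
     R3 -= -2·R0  ⇒  (0, 1, 1/2, 1)
[2] R1 /= 6  ⇒  (0, 1, 1/2, -2/3)
     R0 -= -1/2·R1  ⇒  (1, 0, 1/2, 2/3)
     R2 -= -5/2·R1  ⇒  (0, 0, 1/2, -26/3)
     R3 -= 1·R1  ⇒  (0, 0, 0, 5/3)
[3] R2 /= 1/2  ⇒  (0, 0, 1, -52/3)
     R0 -= 1/2·R2  ⇒  (1, 0, 0, 28/3)
     R1 -= 1/2·R2  ⇒  (0, 1, 0, 8)
[4] R3 /= 5/3  ⇒  (0, 0, 0, 1)
     R0 -= 28/3·R3  ⇒  (1, 0, 0, 0)
     R1 -= 8·R3  ⇒  (0, 1, 0, 0)
     R2 -= -52/3·R3  ⇒  (0, 0, 1, 0)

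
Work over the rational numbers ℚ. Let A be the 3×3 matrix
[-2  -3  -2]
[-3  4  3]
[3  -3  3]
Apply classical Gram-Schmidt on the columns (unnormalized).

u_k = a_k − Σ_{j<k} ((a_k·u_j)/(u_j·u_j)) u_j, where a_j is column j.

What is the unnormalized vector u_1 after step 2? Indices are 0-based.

Step 1: u_0 = a_0 = (-2, -3, 3).
Step 2: u_1 = a_1 − (-15/22)·u_0 = (-48/11, 43/22, -21/22).

u_1 = (-48/11, 43/22, -21/22)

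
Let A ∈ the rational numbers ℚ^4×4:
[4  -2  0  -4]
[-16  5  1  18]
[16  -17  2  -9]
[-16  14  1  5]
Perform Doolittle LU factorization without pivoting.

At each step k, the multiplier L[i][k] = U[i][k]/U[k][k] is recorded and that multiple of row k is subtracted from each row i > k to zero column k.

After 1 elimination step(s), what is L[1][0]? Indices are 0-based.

[col 0] pivot 4
  R1 -= -4*R0 → (0, -3, 1, 2)  (L[1][0] := -4)
  R2 -= 4*R0 → (0, -9, 2, 7)  (L[2][0] := 4)
  R3 -= -4*R0 → (0, 6, 1, -11)  (L[3][0] := -4)

L[1][0] = -4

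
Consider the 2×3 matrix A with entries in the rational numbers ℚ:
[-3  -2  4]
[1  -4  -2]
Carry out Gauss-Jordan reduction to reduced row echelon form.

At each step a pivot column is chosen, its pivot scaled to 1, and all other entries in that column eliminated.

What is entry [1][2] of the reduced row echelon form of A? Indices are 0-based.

pivot(0,0)=-3: scale R0 → (1, 2/3, -4/3)
  clear (1,0): R1 −= (1)R0 → (0, -14/3, -2/3)
pivot(1,1)=-14/3: scale R1 → (0, 1, 1/7)
  clear (0,1): R0 −= (2/3)R1 → (1, 0, -10/7)

M[1][2] = 1/7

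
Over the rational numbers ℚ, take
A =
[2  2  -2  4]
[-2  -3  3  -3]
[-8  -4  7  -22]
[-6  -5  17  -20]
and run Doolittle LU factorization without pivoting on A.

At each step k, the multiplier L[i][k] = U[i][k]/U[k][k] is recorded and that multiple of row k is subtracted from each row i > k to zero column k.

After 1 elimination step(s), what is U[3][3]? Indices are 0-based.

U[3][3] = -8

k=0: U[0][0]=2
  eliminate (1,0): mult=-1, new row 1: (0, -1, 1, 1); set L[1][0]=-1
  eliminate (2,0): mult=-4, new row 2: (0, 4, -1, -6); set L[2][0]=-4
  eliminate (3,0): mult=-3, new row 3: (0, 1, 11, -8); set L[3][0]=-3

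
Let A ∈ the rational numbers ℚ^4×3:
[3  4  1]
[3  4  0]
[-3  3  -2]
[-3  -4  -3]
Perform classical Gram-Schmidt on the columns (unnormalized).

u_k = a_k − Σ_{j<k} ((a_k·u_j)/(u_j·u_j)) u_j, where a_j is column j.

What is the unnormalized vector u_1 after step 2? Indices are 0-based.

u_1 = (7/4, 7/4, 21/4, -7/4)

Step 1: u_0 = a_0 = (3, 3, -3, -3).
Step 2: u_1 = a_1 − (3/4)·u_0 = (7/4, 7/4, 21/4, -7/4).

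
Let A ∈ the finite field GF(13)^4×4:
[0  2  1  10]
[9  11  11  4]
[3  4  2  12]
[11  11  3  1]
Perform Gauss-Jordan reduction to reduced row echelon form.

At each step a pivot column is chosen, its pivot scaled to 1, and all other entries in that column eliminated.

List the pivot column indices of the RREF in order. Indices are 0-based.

[1] R0 <-> R1
[1] R0 /= 9  ⇒  (1, 7, 7, 12)
     R2 -= 3·R0  ⇒  (0, 9, 7, 2)
     R3 -= 11·R0  ⇒  (0, 12, 4, 12)
[2] R1 /= 2  ⇒  (0, 1, 7, 5)
     R0 -= 7·R1  ⇒  (1, 0, 10, 3)
     R2 -= 9·R1  ⇒  (0, 0, 9, 9)
     R3 -= 12·R1  ⇒  (0, 0, 11, 4)
[3] R2 /= 9  ⇒  (0, 0, 1, 1)
     R0 -= 10·R2  ⇒  (1, 0, 0, 6)
     R1 -= 7·R2  ⇒  (0, 1, 0, 11)
     R3 -= 11·R2  ⇒  (0, 0, 0, 6)
[4] R3 /= 6  ⇒  (0, 0, 0, 1)
     R0 -= 6·R3  ⇒  (1, 0, 0, 0)
     R1 -= 11·R3  ⇒  (0, 1, 0, 0)
     R2 -= 1·R3  ⇒  (0, 0, 1, 0)

pivot columns: 0, 1, 2, 3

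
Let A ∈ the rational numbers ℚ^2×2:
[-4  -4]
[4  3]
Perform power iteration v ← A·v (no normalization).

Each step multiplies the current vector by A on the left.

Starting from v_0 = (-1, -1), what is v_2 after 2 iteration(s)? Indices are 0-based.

v_0 = (-1, -1).
v_1 = A·v_0 = (8, -7).
v_2 = A·v_1 = (-4, 11).

v_2 = (-4, 11)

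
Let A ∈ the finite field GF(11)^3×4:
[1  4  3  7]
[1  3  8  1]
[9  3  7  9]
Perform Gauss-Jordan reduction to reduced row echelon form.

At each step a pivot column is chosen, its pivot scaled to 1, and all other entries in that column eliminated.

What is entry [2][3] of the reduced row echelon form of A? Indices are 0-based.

M[2][3] = 6

[1] R0 /= 1  ⇒  (1, 4, 3, 7)
     R1 -= 1·R0  ⇒  (0, 10, 5, 5)
     R2 -= 9·R0  ⇒  (0, 0, 2, 1)
[2] R1 /= 10  ⇒  (0, 1, 6, 6)
     R0 -= 4·R1  ⇒  (1, 0, 1, 5)
[3] R2 /= 2  ⇒  (0, 0, 1, 6)
     R0 -= 1·R2  ⇒  (1, 0, 0, 10)
     R1 -= 6·R2  ⇒  (0, 1, 0, 3)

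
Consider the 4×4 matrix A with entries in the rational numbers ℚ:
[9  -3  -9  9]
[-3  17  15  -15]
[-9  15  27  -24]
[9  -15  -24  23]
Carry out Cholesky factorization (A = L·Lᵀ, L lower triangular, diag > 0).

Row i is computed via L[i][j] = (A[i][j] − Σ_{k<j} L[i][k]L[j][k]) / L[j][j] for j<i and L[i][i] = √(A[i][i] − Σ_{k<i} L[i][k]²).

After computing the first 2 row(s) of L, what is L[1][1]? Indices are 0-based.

Step 1: L[0][0] = √(9) = 3.
  L[1][0] = (-3) / L[0][0] = -1.
Step 2: L[1][1] = √(16) = 4.

L[1][1] = 4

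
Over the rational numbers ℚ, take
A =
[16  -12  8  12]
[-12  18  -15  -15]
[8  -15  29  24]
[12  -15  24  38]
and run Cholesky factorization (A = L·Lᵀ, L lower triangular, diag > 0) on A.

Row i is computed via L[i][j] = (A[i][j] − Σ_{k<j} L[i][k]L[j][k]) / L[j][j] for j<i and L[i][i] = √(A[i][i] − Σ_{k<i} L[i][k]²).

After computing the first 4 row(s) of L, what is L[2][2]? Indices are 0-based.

Step 1: L[0][0] = √(16) = 4.
  L[1][0] = (-12) / L[0][0] = -3.
Step 2: L[1][1] = √(9) = 3.
  L[2][0] = (8) / L[0][0] = 2.
  L[2][1] = (-9) / L[1][1] = -3.
Step 3: L[2][2] = √(16) = 4.
  L[3][0] = (12) / L[0][0] = 3.
  L[3][1] = (-6) / L[1][1] = -2.
  L[3][2] = (12) / L[2][2] = 3.
Step 4: L[3][3] = √(16) = 4.

L[2][2] = 4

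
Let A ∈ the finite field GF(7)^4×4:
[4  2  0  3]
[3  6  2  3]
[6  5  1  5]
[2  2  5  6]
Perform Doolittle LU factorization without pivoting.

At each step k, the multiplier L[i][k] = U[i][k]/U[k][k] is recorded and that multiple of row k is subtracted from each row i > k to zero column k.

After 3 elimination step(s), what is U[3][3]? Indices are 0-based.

[col 0] pivot 4
  R1 -= 6*R0 → (0, 1, 2, 6)  (L[1][0] := 6)
  R2 -= 5*R0 → (0, 2, 1, 4)  (L[2][0] := 5)
  R3 -= 4*R0 → (0, 1, 5, 1)  (L[3][0] := 4)
[col 1] pivot 1
  R2 -= 2*R1 → (0, 0, 4, 6)  (L[2][1] := 2)
  R3 -= 1*R1 → (0, 0, 3, 2)  (L[3][1] := 1)
[col 2] pivot 4
  R3 -= 6*R2 → (0, 0, 0, 1)  (L[3][2] := 6)

U[3][3] = 1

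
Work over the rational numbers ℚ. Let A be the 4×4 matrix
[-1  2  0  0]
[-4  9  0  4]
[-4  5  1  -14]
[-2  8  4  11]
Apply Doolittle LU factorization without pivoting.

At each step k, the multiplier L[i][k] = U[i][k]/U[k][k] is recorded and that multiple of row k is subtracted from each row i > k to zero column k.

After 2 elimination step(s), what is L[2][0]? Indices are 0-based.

Step 1: pivot at (0,0) is -1.
  row1 ← row1 − (4)·row0  ⇒  L[1][0]=4, U row1=(0, 1, 0, 4)
  row2 ← row2 − (4)·row0  ⇒  L[2][0]=4, U row2=(0, -3, 1, -14)
  row3 ← row3 − (2)·row0  ⇒  L[3][0]=2, U row3=(0, 4, 4, 11)
Step 2: pivot at (1,1) is 1.
  row2 ← row2 − (-3)·row1  ⇒  L[2][1]=-3, U row2=(0, 0, 1, -2)
  row3 ← row3 − (4)·row1  ⇒  L[3][1]=4, U row3=(0, 0, 4, -5)

L[2][0] = 4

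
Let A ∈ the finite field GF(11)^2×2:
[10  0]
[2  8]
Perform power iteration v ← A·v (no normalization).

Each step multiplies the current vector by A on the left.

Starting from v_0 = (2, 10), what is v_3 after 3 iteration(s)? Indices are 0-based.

v_0 = (2, 10).
v_1 = A·v_0 = (9, 7).
v_2 = A·v_1 = (2, 8).
v_3 = A·v_2 = (9, 2).

v_3 = (9, 2)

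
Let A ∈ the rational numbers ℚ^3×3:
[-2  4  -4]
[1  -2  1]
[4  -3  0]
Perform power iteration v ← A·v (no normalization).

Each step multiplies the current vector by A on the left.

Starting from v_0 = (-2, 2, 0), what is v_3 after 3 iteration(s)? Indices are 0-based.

v_3 = (-240, 54, 2)

v_0 = (-2, 2, 0).
v_1 = A·v_0 = (12, -6, -14).
v_2 = A·v_1 = (8, 10, 66).
v_3 = A·v_2 = (-240, 54, 2).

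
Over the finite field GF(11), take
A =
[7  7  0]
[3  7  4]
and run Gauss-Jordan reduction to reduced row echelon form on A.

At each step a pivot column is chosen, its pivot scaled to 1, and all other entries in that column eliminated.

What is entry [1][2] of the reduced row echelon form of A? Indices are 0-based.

M[1][2] = 1

[1] R0 /= 7  ⇒  (1, 1, 0)
     R1 -= 3·R0  ⇒  (0, 4, 4)
[2] R1 /= 4  ⇒  (0, 1, 1)
     R0 -= 1·R1  ⇒  (1, 0, 10)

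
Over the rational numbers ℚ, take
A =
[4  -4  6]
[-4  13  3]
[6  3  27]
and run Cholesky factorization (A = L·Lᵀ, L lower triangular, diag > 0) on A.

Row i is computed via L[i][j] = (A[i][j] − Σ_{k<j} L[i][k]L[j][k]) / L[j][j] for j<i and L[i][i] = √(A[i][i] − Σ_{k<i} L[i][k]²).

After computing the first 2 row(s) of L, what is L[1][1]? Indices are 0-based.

Step 1: L[0][0] = √(4) = 2.
  L[1][0] = (-4) / L[0][0] = -2.
Step 2: L[1][1] = √(9) = 3.

L[1][1] = 3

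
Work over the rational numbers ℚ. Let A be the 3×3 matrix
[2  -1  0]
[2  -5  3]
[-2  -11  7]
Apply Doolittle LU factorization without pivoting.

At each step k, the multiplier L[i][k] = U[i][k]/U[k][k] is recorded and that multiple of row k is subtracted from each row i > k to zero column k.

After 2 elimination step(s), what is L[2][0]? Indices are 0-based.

[col 0] pivot 2
  R1 -= 1*R0 → (0, -4, 3)  (L[1][0] := 1)
  R2 -= -1*R0 → (0, -12, 7)  (L[2][0] := -1)
[col 1] pivot -4
  R2 -= 3*R1 → (0, 0, -2)  (L[2][1] := 3)

L[2][0] = -1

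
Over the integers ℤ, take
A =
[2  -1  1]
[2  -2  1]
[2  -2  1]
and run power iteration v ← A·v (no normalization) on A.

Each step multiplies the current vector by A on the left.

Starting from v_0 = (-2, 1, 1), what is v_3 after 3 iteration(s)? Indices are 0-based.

v_3 = (-16, -13, -13)

v_0 = (-2, 1, 1).
v_1 = A·v_0 = (-4, -5, -5).
v_2 = A·v_1 = (-8, -3, -3).
v_3 = A·v_2 = (-16, -13, -13).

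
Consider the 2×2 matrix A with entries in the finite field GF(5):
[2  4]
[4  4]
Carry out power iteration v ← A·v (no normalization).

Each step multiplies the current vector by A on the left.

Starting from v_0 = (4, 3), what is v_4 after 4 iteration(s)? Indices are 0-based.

v_0 = (4, 3).
v_1 = A·v_0 = (0, 3).
v_2 = A·v_1 = (2, 2).
v_3 = A·v_2 = (2, 1).
v_4 = A·v_3 = (3, 2).

v_4 = (3, 2)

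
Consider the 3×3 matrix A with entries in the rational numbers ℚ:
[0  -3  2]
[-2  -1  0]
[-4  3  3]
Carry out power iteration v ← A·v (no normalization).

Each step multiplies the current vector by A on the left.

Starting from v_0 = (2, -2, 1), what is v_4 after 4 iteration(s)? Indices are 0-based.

v_4 = (-520, 154, -35)

v_0 = (2, -2, 1).
v_1 = A·v_0 = (8, -2, -11).
v_2 = A·v_1 = (-16, -14, -71).
v_3 = A·v_2 = (-100, 46, -191).
v_4 = A·v_3 = (-520, 154, -35).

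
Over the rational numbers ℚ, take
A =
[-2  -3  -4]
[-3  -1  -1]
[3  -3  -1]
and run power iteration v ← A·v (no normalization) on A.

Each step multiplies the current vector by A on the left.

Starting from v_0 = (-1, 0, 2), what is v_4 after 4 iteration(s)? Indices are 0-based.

v_4 = (251, 236, 62)

v_0 = (-1, 0, 2).
v_1 = A·v_0 = (-6, 1, -5).
v_2 = A·v_1 = (29, 22, -16).
v_3 = A·v_2 = (-60, -93, 37).
v_4 = A·v_3 = (251, 236, 62).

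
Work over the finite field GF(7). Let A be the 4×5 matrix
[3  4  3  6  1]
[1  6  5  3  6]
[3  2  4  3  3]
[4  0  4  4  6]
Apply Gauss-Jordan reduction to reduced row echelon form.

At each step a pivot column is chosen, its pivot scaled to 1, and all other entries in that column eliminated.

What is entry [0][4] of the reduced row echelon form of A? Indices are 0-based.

M[0][4] = 3

pivot(0,0)=3: scale R0 → (1, 6, 1, 2, 5)
  clear (1,0): R1 −= (1)R0 → (0, 0, 4, 1, 1)
  clear (2,0): R2 −= (3)R0 → (0, 5, 1, 4, 2)
  clear (3,0): R3 −= (4)R0 → (0, 4, 0, 3, 0)
pivot(1,1): swap R1↔R2
pivot(1,1)=5: scale R1 → (0, 1, 3, 5, 6)
  clear (0,1): R0 −= (6)R1 → (1, 0, 4, 0, 4)
  clear (3,1): R3 −= (4)R1 → (0, 0, 2, 4, 4)
pivot(2,2)=4: scale R2 → (0, 0, 1, 2, 2)
  clear (0,2): R0 −= (4)R2 → (1, 0, 0, 6, 3)
  clear (1,2): R1 −= (3)R2 → (0, 1, 0, 6, 0)
  clear (3,2): R3 −= (2)R2 → (0, 0, 0, 0, 0)
col 3: no nonzero at/below row 3; advance.
col 4: no nonzero at/below row 3; advance.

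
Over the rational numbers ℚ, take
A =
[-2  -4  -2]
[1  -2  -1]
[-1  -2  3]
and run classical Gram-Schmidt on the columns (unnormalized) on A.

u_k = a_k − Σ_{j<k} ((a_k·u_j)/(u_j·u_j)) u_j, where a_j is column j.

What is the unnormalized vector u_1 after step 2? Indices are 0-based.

Step 1: u_0 = a_0 = (-2, 1, -1).
Step 2: u_1 = a_1 − (4/3)·u_0 = (-4/3, -10/3, -2/3).

u_1 = (-4/3, -10/3, -2/3)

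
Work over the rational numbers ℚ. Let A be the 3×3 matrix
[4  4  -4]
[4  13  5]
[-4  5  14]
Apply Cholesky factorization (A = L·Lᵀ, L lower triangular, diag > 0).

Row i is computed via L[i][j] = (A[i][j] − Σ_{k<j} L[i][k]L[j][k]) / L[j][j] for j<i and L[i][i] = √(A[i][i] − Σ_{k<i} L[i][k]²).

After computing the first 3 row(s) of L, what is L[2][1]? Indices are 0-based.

Step 1: L[0][0] = √(4) = 2.
  L[1][0] = (4) / L[0][0] = 2.
Step 2: L[1][1] = √(9) = 3.
  L[2][0] = (-4) / L[0][0] = -2.
  L[2][1] = (9) / L[1][1] = 3.
Step 3: L[2][2] = √(1) = 1.

L[2][1] = 3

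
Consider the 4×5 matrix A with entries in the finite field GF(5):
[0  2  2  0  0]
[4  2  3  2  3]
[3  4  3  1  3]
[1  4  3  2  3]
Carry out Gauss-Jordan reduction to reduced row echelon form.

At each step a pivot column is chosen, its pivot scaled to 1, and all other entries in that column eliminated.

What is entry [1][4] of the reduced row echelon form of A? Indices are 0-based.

M[1][4] = 3

pivot(0,0): swap R0↔R1
pivot(0,0)=4: scale R0 → (1, 3, 2, 3, 2)
  clear (2,0): R2 −= (3)R0 → (0, 0, 2, 2, 2)
  clear (3,0): R3 −= (1)R0 → (0, 1, 1, 4, 1)
pivot(1,1)=2: scale R1 → (0, 1, 1, 0, 0)
  clear (0,1): R0 −= (3)R1 → (1, 0, 4, 3, 2)
  clear (3,1): R3 −= (1)R1 → (0, 0, 0, 4, 1)
pivot(2,2)=2: scale R2 → (0, 0, 1, 1, 1)
  clear (0,2): R0 −= (4)R2 → (1, 0, 0, 4, 3)
  clear (1,2): R1 −= (1)R2 → (0, 1, 0, 4, 4)
pivot(3,3)=4: scale R3 → (0, 0, 0, 1, 4)
  clear (0,3): R0 −= (4)R3 → (1, 0, 0, 0, 2)
  clear (1,3): R1 −= (4)R3 → (0, 1, 0, 0, 3)
  clear (2,3): R2 −= (1)R3 → (0, 0, 1, 0, 2)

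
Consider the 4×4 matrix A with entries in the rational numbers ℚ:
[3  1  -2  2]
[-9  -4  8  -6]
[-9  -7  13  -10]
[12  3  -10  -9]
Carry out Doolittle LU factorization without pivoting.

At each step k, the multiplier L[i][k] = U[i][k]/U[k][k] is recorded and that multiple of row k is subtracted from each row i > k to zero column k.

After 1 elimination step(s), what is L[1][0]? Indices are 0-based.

k=0: U[0][0]=3
  eliminate (1,0): mult=-3, new row 1: (0, -1, 2, 0); set L[1][0]=-3
  eliminate (2,0): mult=-3, new row 2: (0, -4, 7, -4); set L[2][0]=-3
  eliminate (3,0): mult=4, new row 3: (0, -1, -2, -17); set L[3][0]=4

L[1][0] = -3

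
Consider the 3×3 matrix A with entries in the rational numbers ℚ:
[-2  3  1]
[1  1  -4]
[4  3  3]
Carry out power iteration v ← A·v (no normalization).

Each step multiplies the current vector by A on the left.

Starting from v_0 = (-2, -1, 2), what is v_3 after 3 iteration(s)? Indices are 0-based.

v_3 = (88, 112, -248)

v_0 = (-2, -1, 2).
v_1 = A·v_0 = (3, -11, -5).
v_2 = A·v_1 = (-44, 12, -36).
v_3 = A·v_2 = (88, 112, -248).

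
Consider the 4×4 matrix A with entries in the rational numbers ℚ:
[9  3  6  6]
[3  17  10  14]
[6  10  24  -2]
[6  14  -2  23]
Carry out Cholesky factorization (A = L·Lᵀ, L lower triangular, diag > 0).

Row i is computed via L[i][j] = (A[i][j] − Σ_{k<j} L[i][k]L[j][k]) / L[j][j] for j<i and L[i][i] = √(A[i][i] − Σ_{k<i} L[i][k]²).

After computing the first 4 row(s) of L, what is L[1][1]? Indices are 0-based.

Step 1: L[0][0] = √(9) = 3.
  L[1][0] = (3) / L[0][0] = 1.
Step 2: L[1][1] = √(16) = 4.
  L[2][0] = (6) / L[0][0] = 2.
  L[2][1] = (8) / L[1][1] = 2.
Step 3: L[2][2] = √(16) = 4.
  L[3][0] = (6) / L[0][0] = 2.
  L[3][1] = (12) / L[1][1] = 3.
  L[3][2] = (-12) / L[2][2] = -3.
Step 4: L[3][3] = √(1) = 1.

L[1][1] = 4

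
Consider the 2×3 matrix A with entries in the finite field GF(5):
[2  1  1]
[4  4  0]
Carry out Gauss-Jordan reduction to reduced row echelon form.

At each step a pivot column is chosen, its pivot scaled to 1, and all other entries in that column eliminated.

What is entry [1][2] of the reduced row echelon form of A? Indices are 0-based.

step 1: normalize row 0 (÷2) = (1, 3, 3)
  row 1: subtract 4×row0 = (0, 2, 3)
step 2: normalize row 1 (÷2) = (0, 1, 4)
  row 0: subtract 3×row1 = (1, 0, 1)

M[1][2] = 4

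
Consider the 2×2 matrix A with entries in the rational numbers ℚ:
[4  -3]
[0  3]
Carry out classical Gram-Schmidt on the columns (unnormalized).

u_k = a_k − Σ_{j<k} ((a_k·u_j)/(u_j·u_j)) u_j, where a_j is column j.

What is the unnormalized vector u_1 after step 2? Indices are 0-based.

Step 1: u_0 = a_0 = (4, 0).
Step 2: u_1 = a_1 − (-3/4)·u_0 = (0, 3).

u_1 = (0, 3)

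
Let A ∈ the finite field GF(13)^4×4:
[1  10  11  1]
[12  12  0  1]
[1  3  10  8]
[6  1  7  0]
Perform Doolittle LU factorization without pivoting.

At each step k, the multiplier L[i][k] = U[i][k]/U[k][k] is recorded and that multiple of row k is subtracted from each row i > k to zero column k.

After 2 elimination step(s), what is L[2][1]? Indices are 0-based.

[col 0] pivot 1
  R1 -= 12*R0 → (0, 9, 11, 2)  (L[1][0] := 12)
  R2 -= 1*R0 → (0, 6, 12, 7)  (L[2][0] := 1)
  R3 -= 6*R0 → (0, 6, 6, 7)  (L[3][0] := 6)
[col 1] pivot 9
  R2 -= 5*R1 → (0, 0, 9, 10)  (L[2][1] := 5)
  R3 -= 5*R1 → (0, 0, 3, 10)  (L[3][1] := 5)

L[2][1] = 5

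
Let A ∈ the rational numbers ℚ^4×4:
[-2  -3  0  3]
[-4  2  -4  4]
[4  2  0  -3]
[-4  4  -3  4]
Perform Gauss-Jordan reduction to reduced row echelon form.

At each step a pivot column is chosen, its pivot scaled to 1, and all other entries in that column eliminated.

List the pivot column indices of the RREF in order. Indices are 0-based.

[1] R0 /= -2  ⇒  (1, 3/2, 0, -3/2)
     R1 -= -4·R0  ⇒  (0, 8, -4, -2)
     R2 -= 4·R0  ⇒  (0, -4, 0, 3)
     R3 -= -4·R0  ⇒  (0, 10, -3, -2)
[2] R1 /= 8  ⇒  (0, 1, -1/2, -1/4)
     R0 -= 3/2·R1  ⇒  (1, 0, 3/4, -9/8)
     R2 -= -4·R1  ⇒  (0, 0, -2, 2)
     R3 -= 10·R1  ⇒  (0, 0, 2, 1/2)
[3] R2 /= -2  ⇒  (0, 0, 1, -1)
     R0 -= 3/4·R2  ⇒  (1, 0, 0, -3/8)
     R1 -= -1/2·R2  ⇒  (0, 1, 0, -3/4)
     R3 -= 2·R2  ⇒  (0, 0, 0, 5/2)
[4] R3 /= 5/2  ⇒  (0, 0, 0, 1)
     R0 -= -3/8·R3  ⇒  (1, 0, 0, 0)
     R1 -= -3/4·R3  ⇒  (0, 1, 0, 0)
     R2 -= -1·R3  ⇒  (0, 0, 1, 0)

pivot columns: 0, 1, 2, 3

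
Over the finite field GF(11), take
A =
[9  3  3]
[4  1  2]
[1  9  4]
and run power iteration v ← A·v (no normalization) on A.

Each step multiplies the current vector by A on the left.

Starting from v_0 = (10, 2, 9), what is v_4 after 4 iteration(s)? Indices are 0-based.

v_4 = (9, 5, 8)

v_0 = (10, 2, 9).
v_1 = A·v_0 = (2, 5, 9).
v_2 = A·v_1 = (5, 9, 6).
v_3 = A·v_2 = (2, 8, 0).
v_4 = A·v_3 = (9, 5, 8).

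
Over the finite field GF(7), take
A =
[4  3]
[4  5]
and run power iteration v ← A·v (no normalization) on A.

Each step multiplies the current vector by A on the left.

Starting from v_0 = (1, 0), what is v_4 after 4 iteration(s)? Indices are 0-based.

v_0 = (1, 0).
v_1 = A·v_0 = (4, 4).
v_2 = A·v_1 = (0, 1).
v_3 = A·v_2 = (3, 5).
v_4 = A·v_3 = (6, 2).

v_4 = (6, 2)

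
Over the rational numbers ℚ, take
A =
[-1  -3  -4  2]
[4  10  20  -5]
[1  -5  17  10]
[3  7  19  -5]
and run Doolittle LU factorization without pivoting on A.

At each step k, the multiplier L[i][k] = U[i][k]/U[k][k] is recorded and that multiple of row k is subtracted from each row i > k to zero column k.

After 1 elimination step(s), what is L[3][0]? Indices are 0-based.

L[3][0] = -3

k=0: U[0][0]=-1
  eliminate (1,0): mult=-4, new row 1: (0, -2, 4, 3); set L[1][0]=-4
  eliminate (2,0): mult=-1, new row 2: (0, -8, 13, 12); set L[2][0]=-1
  eliminate (3,0): mult=-3, new row 3: (0, -2, 7, 1); set L[3][0]=-3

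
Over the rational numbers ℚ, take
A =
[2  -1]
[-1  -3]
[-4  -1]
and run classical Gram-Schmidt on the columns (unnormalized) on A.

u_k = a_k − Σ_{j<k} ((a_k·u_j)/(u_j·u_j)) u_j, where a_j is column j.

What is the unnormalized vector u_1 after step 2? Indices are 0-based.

Step 1: u_0 = a_0 = (2, -1, -4).
Step 2: u_1 = a_1 − (5/21)·u_0 = (-31/21, -58/21, -1/21).

u_1 = (-31/21, -58/21, -1/21)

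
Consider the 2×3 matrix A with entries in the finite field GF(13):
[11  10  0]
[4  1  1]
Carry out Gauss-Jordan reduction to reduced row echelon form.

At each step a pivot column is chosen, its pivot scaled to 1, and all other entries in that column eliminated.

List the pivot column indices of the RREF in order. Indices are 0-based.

pivot columns: 0, 1

pivot(0,0)=11: scale R0 → (1, 8, 0)
  clear (1,0): R1 −= (4)R0 → (0, 8, 1)
pivot(1,1)=8: scale R1 → (0, 1, 5)
  clear (0,1): R0 −= (8)R1 → (1, 0, 12)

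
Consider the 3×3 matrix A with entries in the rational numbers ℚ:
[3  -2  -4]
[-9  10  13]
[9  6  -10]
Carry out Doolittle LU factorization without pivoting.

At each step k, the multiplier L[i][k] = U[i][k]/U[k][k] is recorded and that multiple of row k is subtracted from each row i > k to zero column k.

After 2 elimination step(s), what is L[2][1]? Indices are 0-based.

L[2][1] = 3

Step 1: pivot at (0,0) is 3.
  row1 ← row1 − (-3)·row0  ⇒  L[1][0]=-3, U row1=(0, 4, 1)
  row2 ← row2 − (3)·row0  ⇒  L[2][0]=3, U row2=(0, 12, 2)
Step 2: pivot at (1,1) is 4.
  row2 ← row2 − (3)·row1  ⇒  L[2][1]=3, U row2=(0, 0, -1)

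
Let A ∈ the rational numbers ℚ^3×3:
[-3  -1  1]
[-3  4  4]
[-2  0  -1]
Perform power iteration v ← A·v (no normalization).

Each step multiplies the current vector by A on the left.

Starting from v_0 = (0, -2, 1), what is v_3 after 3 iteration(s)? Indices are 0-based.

v_0 = (0, -2, 1).
v_1 = A·v_0 = (3, -4, -1).
v_2 = A·v_1 = (-6, -29, -5).
v_3 = A·v_2 = (42, -118, 17).

v_3 = (42, -118, 17)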